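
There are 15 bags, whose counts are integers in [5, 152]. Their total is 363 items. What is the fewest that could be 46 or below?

Let j be the number exceeding 46. Then the total is ≥ 47·j + 5·(15 − j) = 75 + 42j.
So 42j ≤ 288 and j ≤ 6; hence at least 15 − 6 = 9 are ≤ 46.
Exactly 9 works: 9 values at 5 and 6 at 47 total 327; raise one of the low values by 36 (still ≤ 46) to hit 363.

9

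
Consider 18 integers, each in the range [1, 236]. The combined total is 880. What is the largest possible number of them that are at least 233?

If k of the values are ≥ 233, the total is ≥ 233k + 1(18 − k).
Setting 233k + 1(18 − k) ≤ 880 gives 232k ≤ 862, so k ≤ 3.
k = 3 is achieved by 3 values at 233 and 15 at 1, total 714; add 166 to one value (staying below 233) to reach 880.

3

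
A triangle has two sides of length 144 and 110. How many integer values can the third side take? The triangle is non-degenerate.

219

The triangle inequality gives |144 − 110| < c < 144 + 110, i.e. 34 < c < 254.
So c can be any integer from 35 to 253: 219 values.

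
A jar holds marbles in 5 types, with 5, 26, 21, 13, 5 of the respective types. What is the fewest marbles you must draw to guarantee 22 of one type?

66

In the worst case you take as many as possible of each type without reaching 22: 5 + 21 + 21 + 13 + 5 = 65.
The next one must give 22 of some type, so 65 + 1 = 66.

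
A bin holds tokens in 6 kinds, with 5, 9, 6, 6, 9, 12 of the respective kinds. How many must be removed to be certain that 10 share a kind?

45

In the worst case you take as many as possible of each kind without reaching 10: 5 + 9 + 6 + 6 + 9 + 9 = 44.
The next one must give 10 of some kind, so 44 + 1 = 45.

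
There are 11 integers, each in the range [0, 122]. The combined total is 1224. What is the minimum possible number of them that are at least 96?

If only k of them are at least 96, the other 11 − k are at most 95, so the total is at most k·122 + (11 − k)·95.
This must reach 1224, so k·122 + (11 − k)·95 ≥ 1224, giving k ≥ 7.
Exactly 7 works: 7 values at 122 and 4 at 95 total 1234; lower one of the high values by 10 (still ≥ 96) to hit 1224.

7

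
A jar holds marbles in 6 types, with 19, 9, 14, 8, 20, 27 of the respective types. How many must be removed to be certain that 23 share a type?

In the worst case you take as many as possible of each type without reaching 23: 19 + 9 + 14 + 8 + 20 + 22 = 92.
The next one must give 23 of some type, so 92 + 1 = 93.

93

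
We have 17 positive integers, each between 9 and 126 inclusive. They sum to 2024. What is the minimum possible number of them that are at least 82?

15

Each value short of 82 is at most 81, costing at least 126 − 81 = 45 against the maximum total of 2142.
We can afford to lose at most 2142 − 2024 = 118, so at most ⌊118/45⌋ = 2 fall short, and at least 15 are ≥ 82.
Exactly 15 works: 15 values at 126 and 2 at 81 total 2052; lower one of the high values by 28 (still ≥ 82) to hit 2024.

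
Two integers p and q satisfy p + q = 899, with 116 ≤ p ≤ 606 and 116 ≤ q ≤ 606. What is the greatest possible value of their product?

202050

pq = p(899 − p) is maximized when p is as near 899/2 as the bounds allow.
Taking p = 449 and q = 450 (both in [116, 606]) gives pq = 202050.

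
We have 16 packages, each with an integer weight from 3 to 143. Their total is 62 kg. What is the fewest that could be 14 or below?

15

Each value above 14 is at least 15, contributing at least 15 − 3 = 12 above the floor 3.
The sum exceeds the floor total 48 by 14, so at most ⌊14/12⌋ = 1 exceed 14, and at least 15 are ≤ 14.
Exactly 15 works: 15 values at 3 and 1 at 15 total 60; raise one of the low values by 2 (still ≤ 14) to hit 62.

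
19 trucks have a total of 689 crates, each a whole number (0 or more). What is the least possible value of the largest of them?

37

If every one of the 19 were at most 36, the total would be at most 19 × 36 = 684 < 689.
Taking 14 copies of 36 and 5 copies of 37 gives exactly 689, so 37 is attained.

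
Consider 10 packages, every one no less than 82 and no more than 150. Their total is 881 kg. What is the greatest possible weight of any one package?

143

To make one package as large as possible, make the other 9 as small as possible.
The other 9 contribute at least 9 × 82 = 738, leaving at most 881 − 738 = 143.
Since 143 ≤ 150, this is achievable: one at 143 and 9 at 82.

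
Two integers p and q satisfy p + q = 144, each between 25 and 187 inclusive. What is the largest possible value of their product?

For a fixed sum, the product pq is largest when p and q are as close as possible.
Taking p = 72 and q = 72 (both in [25, 187]) gives pq = 5184.

5184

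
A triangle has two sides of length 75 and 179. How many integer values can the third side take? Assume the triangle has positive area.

149

The triangle inequality gives |75 − 179| < c < 75 + 179, i.e. 104 < c < 254.
So c can be any integer from 105 to 253: 149 values.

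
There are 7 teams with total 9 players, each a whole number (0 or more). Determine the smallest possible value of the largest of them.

Some value must be at least ⌈9/7⌉ = 2, since 7 × 1 = 7 < 9.
Equality holds with 2 values of 2 and 5 values of 1.

2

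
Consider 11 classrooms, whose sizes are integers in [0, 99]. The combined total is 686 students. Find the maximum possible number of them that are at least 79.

8

If k of the values are ≥ 79, the total is ≥ 79k + 0(11 − k).
Setting 79k + 0(11 − k) ≤ 686 gives 79k ≤ 686, so k ≤ 8.
k = 8 is achieved by 8 values at 79 and 3 at 0, total 632; add 54 to one value (staying below 79) to reach 686.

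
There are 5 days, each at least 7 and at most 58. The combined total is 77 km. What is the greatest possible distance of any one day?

Maximizing one value means minimizing the remaining 4.
The other 4 contribute at least 4 × 7 = 28, leaving at most 77 − 28 = 49.
Since 49 ≤ 58, this is achievable: one at 49 and 4 at 7.

49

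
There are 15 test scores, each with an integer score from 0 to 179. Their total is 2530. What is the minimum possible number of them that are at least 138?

Each value short of 138 is at most 137, costing at least 179 − 137 = 42 against the maximum total of 2685.
We can afford to lose at most 2685 − 2530 = 155, so at most ⌊155/42⌋ = 3 fall short, and at least 12 are ≥ 138.
Exactly 12 works: 12 values at 179 and 3 at 137 total 2559; lower one of the high values by 29 (still ≥ 138) to hit 2530.

12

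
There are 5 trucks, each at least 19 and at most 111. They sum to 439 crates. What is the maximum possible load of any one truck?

To make one truck as large as possible, make the other 4 as small as possible.
The other 4 contribute at least 4 × 19 = 76, leaving at most 439 − 76 = 363.
But each truck is capped at 111, so the maximum is 111.
Achievable: one at 111 and the other 4 totalling 328, which fits since 4 × 19 ≤ 328 ≤ 4 × 111.

111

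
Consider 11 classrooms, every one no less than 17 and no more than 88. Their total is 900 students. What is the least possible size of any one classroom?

Minimizing one value means maximizing the remaining 10.
The other 10 contribute at most 10 × 88 = 880, leaving at least 900 − 880 = 20.
Since 20 ≥ 17, this is achievable: one at 20 and 10 at 88.

20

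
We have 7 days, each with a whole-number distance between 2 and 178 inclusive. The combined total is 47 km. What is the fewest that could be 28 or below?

If only k of them are at most 28, the other 7 − k are at least 29, so the total is at least (7 − k)·29 + k·2.
This is ≤ 47, so (7 − k)·29 + 2k ≤ 47, which gives k ≥ 6.
Exactly 6 works: 6 values at 2 and 1 at 29 total 41; raise one of the low values by 6 (still ≤ 28) to hit 47.

6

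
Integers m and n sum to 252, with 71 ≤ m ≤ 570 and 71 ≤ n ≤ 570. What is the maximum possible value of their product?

With m + n fixed, mn peaks when the two are closest together.
Taking m = 126 and n = 126 (both in [71, 570]) gives mn = 15876.

15876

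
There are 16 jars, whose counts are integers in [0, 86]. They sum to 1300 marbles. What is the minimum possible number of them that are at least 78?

If only k of them are at least 78, the other 16 − k are at most 77, so the total is at most k·86 + (16 − k)·77.
This must reach 1300, so k·86 + (16 − k)·77 ≥ 1300, giving k ≥ 8.
Exactly 8 works: 8 values at 86 and 8 at 77 total 1304; lower one of the high values by 4 (still ≥ 78) to hit 1300.

8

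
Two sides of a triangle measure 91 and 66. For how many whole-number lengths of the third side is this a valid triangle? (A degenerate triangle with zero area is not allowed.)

131

The triangle inequality gives |91 − 66| < c < 91 + 66, i.e. 25 < c < 157.
So c can be any integer from 26 to 156: 131 values.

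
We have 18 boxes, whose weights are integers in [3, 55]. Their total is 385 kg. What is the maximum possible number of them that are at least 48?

Suppose k of them are at least 48. Those contribute at least 48 each and the other 18 − k at least 3 each.
So the total is at least 48k + 3(18 − k) = 54 + 45k. This must be ≤ 385, giving k ≤ 7.
k = 7 is achieved by 7 values at 48 and 11 at 3, total 369; add 16 to one value (staying below 48) to reach 385.

7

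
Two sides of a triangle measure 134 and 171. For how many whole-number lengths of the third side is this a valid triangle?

267

The triangle inequality gives |134 − 171| < c < 134 + 171, i.e. 37 < c < 305.
So c can be any integer from 38 to 304: 267 values.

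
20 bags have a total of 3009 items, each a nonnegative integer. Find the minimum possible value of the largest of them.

151

The 20 values sum to 3009, so their maximum is at least ⌈3009/20⌉ = 151.
Achievable: 9 of them at 151 and 11 at 150 total 3009.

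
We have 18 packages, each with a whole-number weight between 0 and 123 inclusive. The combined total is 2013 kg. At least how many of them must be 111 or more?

If only k of them are at least 111, the other 18 − k are at most 110, so the total is at most k·123 + (18 − k)·110.
This must reach 2013, so k·123 + (18 − k)·110 ≥ 2013, giving k ≥ 3.
Exactly 3 works: 3 values at 123 and 15 at 110 total 2019; lower one of the high values by 6 (still ≥ 111) to hit 2013.

3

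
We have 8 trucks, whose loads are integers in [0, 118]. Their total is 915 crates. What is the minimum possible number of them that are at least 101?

7

Suppose at most 8 − j of them reach 101; then j values are ≤ 100 and the rest ≤ 118.
The total is then ≤ 100·j + 118·(8 − j) = 944 − 18j. For this to be ≥ 915 we need j ≤ 1, so at least 8 − 1 = 7 must reach 101.
Exactly 7 works: 7 values at 118 and 1 at 100 total 926; lower one of the high values by 11 (still ≥ 101) to hit 915.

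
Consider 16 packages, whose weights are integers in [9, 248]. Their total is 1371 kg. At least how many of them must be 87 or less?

Each value above 87 is at least 88, contributing at least 88 − 9 = 79 above the floor 9.
The sum exceeds the floor total 144 by 1227, so at most ⌊1227/79⌋ = 15 exceed 87, and at least 1 are ≤ 87.
Exactly 1 works: 1 value at 9 and 15 at 88 total 1329; raise one of the low values by 42 (still ≤ 87) to hit 1371.

1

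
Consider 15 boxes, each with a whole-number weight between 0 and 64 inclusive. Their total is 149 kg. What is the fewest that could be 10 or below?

2

Let j be the number exceeding 10. Then the total is ≥ 11·j + 0·(15 − j) = 0 + 11j.
So 11j ≤ 149 and j ≤ 13; hence at least 15 − 13 = 2 are ≤ 10.
Exactly 2 works: 2 values at 0 and 13 at 11 total 143; raise one of the low values by 6 (still ≤ 10) to hit 149.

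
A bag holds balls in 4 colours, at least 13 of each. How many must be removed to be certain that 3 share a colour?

9

In the worst case you draw 2 of each of the 4 colours: 4 × 2 = 8.
One more forces 3 of some colour, so 8 + 1 = 9.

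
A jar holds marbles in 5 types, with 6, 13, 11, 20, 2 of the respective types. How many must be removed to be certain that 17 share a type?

In the worst case you take as many as possible of each type without reaching 17: 6 + 13 + 11 + 16 + 2 = 48.
The next one must give 17 of some type, so 48 + 1 = 49.

49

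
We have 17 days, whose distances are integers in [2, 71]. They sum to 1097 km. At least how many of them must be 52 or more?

Suppose at most 17 − j of them reach 52; then j values are ≤ 51 and the rest ≤ 71.
The total is then ≤ 51·j + 71·(17 − j) = 1207 − 20j. For this to be ≥ 1097 we need j ≤ 5, so at least 17 − 5 = 12 must reach 52.
Exactly 12 works: 12 values at 71 and 5 at 51 total 1107; lower one of the high values by 10 (still ≥ 52) to hit 1097.

12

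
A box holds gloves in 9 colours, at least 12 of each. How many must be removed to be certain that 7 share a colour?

You could draw 6 of every colour without reaching 7 of any — 54 in all.
One more forces 7 of some colour, so 54 + 1 = 55.

55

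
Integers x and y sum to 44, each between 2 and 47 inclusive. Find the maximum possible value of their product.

For a fixed sum, the product xy is largest when x and y are as close as possible.
Taking x = 22 and y = 22 (both in [2, 47]) gives xy = 484.

484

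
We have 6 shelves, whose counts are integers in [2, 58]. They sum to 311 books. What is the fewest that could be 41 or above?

Suppose at most 6 − j of them reach 41; then j values are ≤ 40 and the rest ≤ 58.
The total is then ≤ 40·j + 58·(6 − j) = 348 − 18j. For this to be ≥ 311 we need j ≤ 2, so at least 6 − 2 = 4 must reach 41.
Exactly 4 works: 4 values at 58 and 2 at 40 total 312; lower one of the high values by 1 (still ≥ 41) to hit 311.

4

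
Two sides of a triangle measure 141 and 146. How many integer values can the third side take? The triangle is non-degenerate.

281

The triangle inequality gives |141 − 146| < c < 141 + 146, i.e. 5 < c < 287.
So c can be any integer from 6 to 286: 281 values.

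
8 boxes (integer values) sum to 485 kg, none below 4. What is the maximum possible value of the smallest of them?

If every one of the 8 were at least 61, the total would be at least 8 × 61 = 488 > 485.
Equality holds with 3 values of 60 and 5 values of 61.

60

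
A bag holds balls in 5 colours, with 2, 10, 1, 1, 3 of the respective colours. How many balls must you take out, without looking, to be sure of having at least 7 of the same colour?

In the worst case you take as many as possible of each colour without reaching 7: 2 + 6 + 1 + 1 + 3 = 13.
The next one must give 7 of some colour, so 13 + 1 = 14.

14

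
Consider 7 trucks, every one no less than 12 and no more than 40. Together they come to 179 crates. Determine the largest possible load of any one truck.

To make one truck as large as possible, make the other 6 as small as possible.
The other 6 contribute at least 6 × 12 = 72, leaving at most 179 − 72 = 107.
But each truck is capped at 40, so the maximum is 40.
Achievable: one at 40 and the other 6 totalling 139, which fits since 6 × 12 ≤ 139 ≤ 6 × 40.

40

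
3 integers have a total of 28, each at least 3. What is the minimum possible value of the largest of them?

10

Some value must be at least ⌈28/3⌉ = 10, since 3 × 9 = 27 < 28.
Taking 2 copies of 9 and 1 copy of 10 gives exactly 28, so 10 is attained.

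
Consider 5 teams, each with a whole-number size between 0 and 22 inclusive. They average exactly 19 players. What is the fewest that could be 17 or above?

3

The total is 5 × 19 = 95.
If only k of them are at least 17, the other 5 − k are at most 16, so the total is at most k·22 + (5 − k)·16.
This must reach 95, so k·22 + (5 − k)·16 ≥ 95, giving k ≥ 3.
Exactly 3 works: 3 values at 22 and 2 at 16 total 98; lower one of the high values by 3 (still ≥ 17) to hit 95.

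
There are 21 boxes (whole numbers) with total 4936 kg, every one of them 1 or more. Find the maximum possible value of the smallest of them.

235

If every one of the 21 were at least 236, the total would be at least 21 × 236 = 4956 > 4936.
Equality holds with 20 values of 235 and 1 value of 236.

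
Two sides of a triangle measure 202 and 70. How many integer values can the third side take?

139

The triangle inequality gives |202 − 70| < c < 202 + 70, i.e. 132 < c < 272.
So c can be any integer from 133 to 271: 139 values.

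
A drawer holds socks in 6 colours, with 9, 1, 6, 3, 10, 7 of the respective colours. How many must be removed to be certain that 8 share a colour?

In the worst case you take as many as possible of each colour without reaching 8: 7 + 1 + 6 + 3 + 7 + 7 = 31.
The next one must give 8 of some colour, so 31 + 1 = 32.

32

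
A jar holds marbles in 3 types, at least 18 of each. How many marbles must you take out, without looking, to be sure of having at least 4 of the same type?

10

You could draw 3 of every type without reaching 4 of any — 9 in all.
One more forces 4 of some type, so 9 + 1 = 10.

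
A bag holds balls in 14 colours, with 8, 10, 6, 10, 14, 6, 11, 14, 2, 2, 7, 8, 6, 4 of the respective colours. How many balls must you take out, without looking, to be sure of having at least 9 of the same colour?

90

In the worst case you take as many as possible of each colour without reaching 9: 8 + 8 + 6 + 8 + 8 + 6 + 8 + 8 + 2 + 2 + 7 + 8 + 6 + 4 = 89.
The next one must give 9 of some colour, so 89 + 1 = 90.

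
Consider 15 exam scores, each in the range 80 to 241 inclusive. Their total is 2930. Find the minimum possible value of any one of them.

To make one score as small as possible, make the other 14 as large as possible.
The other 14 can take up 14 × 241 = 3374 ≥ 2930 − 80, so one score can sit at its floor of 80.
Achievable: one at 80 and the other 14 totalling 2850, which fits since 14 × 80 ≤ 2850 ≤ 14 × 241.

80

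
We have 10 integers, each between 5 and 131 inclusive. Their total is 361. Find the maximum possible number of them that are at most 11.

Suppose k of them are at most 11. Those contribute at most 11 each and the rest at most 131 each.
So the total is at most 11k + 131(10 − k) = 1310 − 120k. This must still be ≥ 361, so k ≤ 7.
k = 7 is achieved by 7 values at 11 and 3 at 131, total 470; lower one of the 131's by 109 (still > 11) to reach 361.

7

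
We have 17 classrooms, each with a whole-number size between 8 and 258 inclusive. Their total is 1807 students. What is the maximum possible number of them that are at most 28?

11

Each value at 28 or below falls at least 258 − 28 = 230 short of the ceiling 258.
The ceiling total is 17 × 258 = 4386, and we need 1807, so at most ⌊(4386 − 1807)/230⌋ = 11 can be that low.
k = 11 is achieved by 11 values at 28 and 6 at 258, total 1856; lower one of the 258's by 49 (still > 28) to reach 1807.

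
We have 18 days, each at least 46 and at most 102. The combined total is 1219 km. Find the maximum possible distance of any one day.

102

Maximizing one value means minimizing the remaining 17.
The other 17 contribute at least 17 × 46 = 782, leaving at most 1219 − 782 = 437.
But each day is capped at 102, so the maximum is 102.
Achievable: one at 102 and the other 17 totalling 1117, which fits since 17 × 46 ≤ 1117 ≤ 17 × 102.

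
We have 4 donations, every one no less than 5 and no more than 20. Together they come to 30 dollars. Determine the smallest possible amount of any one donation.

To make one donation as small as possible, make the other 3 as large as possible.
The other 3 can take up 3 × 20 = 60 ≥ 30 − 5, so one donation can sit at its floor of 5.
Achievable: one at 5 and the other 3 totalling 25, which fits since 3 × 5 ≤ 25 ≤ 3 × 20.

5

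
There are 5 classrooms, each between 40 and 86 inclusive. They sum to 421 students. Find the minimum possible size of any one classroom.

To make one classroom as small as possible, make the other 4 as large as possible.
The other 4 contribute at most 4 × 86 = 344, leaving at least 421 − 344 = 77.
Since 77 ≥ 40, this is achievable: one at 77 and 4 at 86.

77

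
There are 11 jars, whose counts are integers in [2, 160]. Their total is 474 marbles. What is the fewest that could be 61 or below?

4

Let j be the number exceeding 61. Then the total is ≥ 62·j + 2·(11 − j) = 22 + 60j.
So 60j ≤ 452 and j ≤ 7; hence at least 11 − 7 = 4 are ≤ 61.
Exactly 4 works: 4 values at 2 and 7 at 62 total 442; raise one of the low values by 32 (still ≤ 61) to hit 474.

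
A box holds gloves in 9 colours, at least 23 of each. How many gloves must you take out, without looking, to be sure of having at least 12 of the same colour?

In the worst case you draw 11 of each of the 9 colours: 9 × 11 = 99.
One more forces 12 of some colour, so 99 + 1 = 100.

100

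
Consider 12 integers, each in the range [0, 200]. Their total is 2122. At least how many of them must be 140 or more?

Suppose at most 12 − j of them reach 140; then j values are ≤ 139 and the rest ≤ 200.
The total is then ≤ 139·j + 200·(12 − j) = 2400 − 61j. For this to be ≥ 2122 we need j ≤ 4, so at least 12 − 4 = 8 must reach 140.
Exactly 8 works: 8 values at 200 and 4 at 139 total 2156; lower one of the high values by 34 (still ≥ 140) to hit 2122.

8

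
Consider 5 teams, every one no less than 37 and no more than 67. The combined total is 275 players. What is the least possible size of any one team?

Minimizing one value means maximizing the remaining 4.
The other 4 can take up 4 × 67 = 268 ≥ 275 − 37, so one team can sit at its floor of 37.
Achievable: one at 37 and the other 4 totalling 238, which fits since 4 × 37 ≤ 238 ≤ 4 × 67.

37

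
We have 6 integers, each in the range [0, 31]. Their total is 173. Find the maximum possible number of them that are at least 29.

With k values at 29 or above and the rest at least 0, the sum is at least 0 + 29k.
Since the sum is 173, we need 29k ≤ 173, i.e. k ≤ 5.
k = 5 is achieved by 5 values at 29 and 1 at 0, total 145; add 28 to one value (staying below 29) to reach 173.

5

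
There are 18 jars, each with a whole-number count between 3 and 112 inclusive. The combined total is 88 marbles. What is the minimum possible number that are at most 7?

12

If only k of them are at most 7, the other 18 − k are at least 8, so the total is at least (18 − k)·8 + k·3.
This is ≤ 88, so (18 − k)·8 + 3k ≤ 88, which gives k ≥ 12.
Exactly 12 works: 12 values at 3 and 6 at 8 total 84; raise one of the low values by 4 (still ≤ 7) to hit 88.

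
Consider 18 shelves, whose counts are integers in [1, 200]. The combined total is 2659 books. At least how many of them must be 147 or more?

1

If only k of them are at least 147, the other 18 − k are at most 146, so the total is at most k·200 + (18 − k)·146.
This must reach 2659, so k·200 + (18 − k)·146 ≥ 2659, giving k ≥ 1.
Exactly 1 works: 1 value at 200 and 17 at 146 total 2682; lower one of the high values by 23 (still ≥ 147) to hit 2659.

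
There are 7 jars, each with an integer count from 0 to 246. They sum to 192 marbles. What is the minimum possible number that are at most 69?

5

Each value above 69 is at least 70, contributing at least 70 − 0 = 70 above the floor 0.
The sum exceeds the floor total 0 by 192, so at most ⌊192/70⌋ = 2 exceed 69, and at least 5 are ≤ 69.
Exactly 5 works: 5 values at 0 and 2 at 70 total 140; raise one of the low values by 52 (still ≤ 69) to hit 192.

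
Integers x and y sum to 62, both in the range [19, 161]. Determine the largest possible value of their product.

With x + y fixed, xy peaks when the two are closest together.
Taking x = 31 and y = 31 (both in [19, 161]) gives xy = 961.

961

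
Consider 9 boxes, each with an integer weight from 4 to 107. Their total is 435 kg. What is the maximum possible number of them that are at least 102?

Suppose k of them are at least 102. Those contribute at least 102 each and the other 9 − k at least 4 each.
So the total is at least 102k + 4(9 − k) = 36 + 98k. This must be ≤ 435, giving k ≤ 4.
k = 4 is achieved by 4 values at 102 and 5 at 4, total 428; add 7 to one value (staying below 102) to reach 435.

4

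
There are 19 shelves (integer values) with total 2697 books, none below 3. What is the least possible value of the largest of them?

142

The 19 values sum to 2697, so their maximum is at least ⌈2697/19⌉ = 142.
Taking 1 copy of 141 and 18 copies of 142 gives exactly 2697, so 142 is attained.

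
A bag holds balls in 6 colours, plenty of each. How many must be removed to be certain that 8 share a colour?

You could draw 7 of every colour without reaching 8 of any — 42 in all.
One more forces 8 of some colour, so 42 + 1 = 43.

43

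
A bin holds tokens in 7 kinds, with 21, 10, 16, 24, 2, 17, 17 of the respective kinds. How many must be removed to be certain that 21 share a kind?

103

In the worst case you take as many as possible of each kind without reaching 21: 20 + 10 + 16 + 20 + 2 + 17 + 17 = 102.
The next one must give 21 of some kind, so 102 + 1 = 103.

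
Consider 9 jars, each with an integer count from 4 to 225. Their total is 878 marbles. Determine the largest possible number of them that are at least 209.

Suppose k of them are at least 209. Those contribute at least 209 each and the other 9 − k at least 4 each.
So the total is at least 209k + 4(9 − k) = 36 + 205k. This must be ≤ 878, giving k ≤ 4.
k = 4 is achieved by 4 values at 209 and 5 at 4, total 856; add 22 to one value (staying below 209) to reach 878.

4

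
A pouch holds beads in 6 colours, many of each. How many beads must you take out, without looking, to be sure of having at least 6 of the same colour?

You could draw 5 of every colour without reaching 6 of any — 30 in all.
One more forces 6 of some colour, so 30 + 1 = 31.

31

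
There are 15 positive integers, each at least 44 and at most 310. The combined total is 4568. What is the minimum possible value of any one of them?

228

Minimizing one value means maximizing the remaining 14.
The other 14 contribute at most 14 × 310 = 4340, leaving at least 4568 − 4340 = 228.
Since 228 ≥ 44, this is achievable: one at 228 and 14 at 310.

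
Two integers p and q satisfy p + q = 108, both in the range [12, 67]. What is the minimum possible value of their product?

2747

pq = p(108 − p) is concave in p, so over [41, 67] it is minimized at an endpoint.
At the endpoint p = 41, q = 108 − 41 = 67, so pq = 41 × 67 = 2747.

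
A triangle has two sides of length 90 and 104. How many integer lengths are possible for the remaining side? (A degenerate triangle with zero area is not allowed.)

179

The triangle inequality gives |90 − 104| < c < 90 + 104, i.e. 14 < c < 194.
So c can be any integer from 15 to 193: 179 values.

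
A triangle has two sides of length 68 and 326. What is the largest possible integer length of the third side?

393

The third side must be less than 68 + 326 = 394.
The largest integer below 394 is 393.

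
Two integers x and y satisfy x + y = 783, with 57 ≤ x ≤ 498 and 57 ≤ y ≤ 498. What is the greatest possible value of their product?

153272

xy = x(783 − x) is maximized when x is as near 783/2 as the bounds allow.
Taking x = 391 and y = 392 (both in [57, 498]) gives xy = 153272.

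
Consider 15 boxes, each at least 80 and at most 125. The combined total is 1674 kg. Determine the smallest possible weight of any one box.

Minimizing one value means maximizing the remaining 14.
The other 14 can take up 14 × 125 = 1750 ≥ 1674 − 80, so one box can sit at its floor of 80.
Achievable: one at 80 and the other 14 totalling 1594, which fits since 14 × 80 ≤ 1594 ≤ 14 × 125.

80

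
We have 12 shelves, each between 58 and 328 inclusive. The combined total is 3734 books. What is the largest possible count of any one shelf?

Maximizing one value means minimizing the remaining 11.
The other 11 contribute at least 11 × 58 = 638, leaving at most 3734 − 638 = 3096.
But each shelf is capped at 328, so the maximum is 328.
Achievable: one at 328 and the other 11 totalling 3406, which fits since 11 × 58 ≤ 3406 ≤ 11 × 328.

328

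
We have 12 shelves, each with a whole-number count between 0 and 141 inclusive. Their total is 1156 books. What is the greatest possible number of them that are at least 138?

If k of the values are ≥ 138, the total is ≥ 138k + 0(12 − k).
Setting 138k + 0(12 − k) ≤ 1156 gives 138k ≤ 1156, so k ≤ 8.
k = 8 is achieved by 8 values at 138 and 4 at 0, total 1104; add 52 to one value (staying below 138) to reach 1156.

8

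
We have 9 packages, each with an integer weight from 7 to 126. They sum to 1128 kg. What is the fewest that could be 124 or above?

7

Suppose at most 9 − j of them reach 124; then j values are ≤ 123 and the rest ≤ 126.
The total is then ≤ 123·j + 126·(9 − j) = 1134 − 3j. For this to be ≥ 1128 we need j ≤ 2, so at least 9 − 2 = 7 must reach 124.
Exactly 7 works: 7 values at 126 and 2 at 123 total 1128.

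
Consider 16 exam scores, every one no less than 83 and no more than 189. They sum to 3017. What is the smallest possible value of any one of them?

Minimizing one value means maximizing the remaining 15.
The other 15 contribute at most 15 × 189 = 2835, leaving at least 3017 − 2835 = 182.
Since 182 ≥ 83, this is achievable: one at 182 and 15 at 189.

182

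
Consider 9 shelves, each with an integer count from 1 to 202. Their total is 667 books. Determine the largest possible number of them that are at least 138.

If k of the values are ≥ 138, the total is ≥ 138k + 1(9 − k).
Setting 138k + 1(9 − k) ≤ 667 gives 137k ≤ 658, so k ≤ 4.
k = 4 is achieved by 4 values at 138 and 5 at 1, total 557; add 110 to one value (staying below 138) to reach 667.

4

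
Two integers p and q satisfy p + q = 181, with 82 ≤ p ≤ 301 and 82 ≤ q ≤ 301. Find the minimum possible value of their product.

8118

For a fixed sum, pq is smallest when p and q are as far apart as possible.
The extreme feasible split is p = 82, q = 99, giving pq = 8118.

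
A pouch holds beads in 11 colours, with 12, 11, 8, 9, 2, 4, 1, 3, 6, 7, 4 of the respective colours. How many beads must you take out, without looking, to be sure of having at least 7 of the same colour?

51

In the worst case you take as many as possible of each colour without reaching 7: 6 + 6 + 6 + 6 + 2 + 4 + 1 + 3 + 6 + 6 + 4 = 50.
The next one must give 7 of some colour, so 50 + 1 = 51.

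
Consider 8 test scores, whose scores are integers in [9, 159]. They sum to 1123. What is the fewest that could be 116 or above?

5

If only k of them are at least 116, the other 8 − k are at most 115, so the total is at most k·159 + (8 − k)·115.
This must reach 1123, so k·159 + (8 − k)·115 ≥ 1123, giving k ≥ 5.
Exactly 5 works: 5 values at 159 and 3 at 115 total 1140; lower one of the high values by 17 (still ≥ 116) to hit 1123.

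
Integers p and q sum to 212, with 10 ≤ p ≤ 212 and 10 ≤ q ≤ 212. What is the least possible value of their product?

2020

Since p + q is fixed, pushing one of them to its bound minimizes the product.
At the endpoint p = 10, q = 212 − 10 = 202, so pq = 10 × 202 = 2020.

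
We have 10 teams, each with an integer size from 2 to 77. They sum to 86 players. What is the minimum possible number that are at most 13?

Each value above 13 is at least 14, contributing at least 14 − 2 = 12 above the floor 2.
The sum exceeds the floor total 20 by 66, so at most ⌊66/12⌋ = 5 exceed 13, and at least 5 are ≤ 13.
Exactly 5 works: 5 values at 2 and 5 at 14 total 80; raise one of the low values by 6 (still ≤ 13) to hit 86.

5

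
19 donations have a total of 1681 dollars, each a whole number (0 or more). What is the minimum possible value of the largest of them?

89

The average is 1681/19 > 88, so not all 19 can be 88 or less; the largest is ≥ 89.
Equality holds with 9 values of 89 and 10 values of 88.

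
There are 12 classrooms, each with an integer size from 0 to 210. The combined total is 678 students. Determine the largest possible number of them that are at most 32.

10

Each value at 32 or below falls at least 210 − 32 = 178 short of the ceiling 210.
The ceiling total is 12 × 210 = 2520, and we need 678, so at most ⌊(2520 − 678)/178⌋ = 10 can be that low.
k = 10 is achieved by 10 values at 32 and 2 at 210, total 740; lower one of the 210's by 62 (still > 32) to reach 678.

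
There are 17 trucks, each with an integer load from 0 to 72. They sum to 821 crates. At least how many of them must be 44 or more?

4

Each value short of 44 is at most 43, costing at least 72 − 43 = 29 against the maximum total of 1224.
We can afford to lose at most 1224 − 821 = 403, so at most ⌊403/29⌋ = 13 fall short, and at least 4 are ≥ 44.
Exactly 4 works: 4 values at 72 and 13 at 43 total 847; lower one of the high values by 26 (still ≥ 44) to hit 821.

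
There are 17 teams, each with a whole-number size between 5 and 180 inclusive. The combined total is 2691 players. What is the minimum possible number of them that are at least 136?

9

Each value short of 136 is at most 135, costing at least 180 − 135 = 45 against the maximum total of 3060.
We can afford to lose at most 3060 − 2691 = 369, so at most ⌊369/45⌋ = 8 fall short, and at least 9 are ≥ 136.
Exactly 9 works: 9 values at 180 and 8 at 135 total 2700; lower one of the high values by 9 (still ≥ 136) to hit 2691.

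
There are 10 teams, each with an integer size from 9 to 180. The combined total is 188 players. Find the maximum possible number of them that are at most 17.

9

Each value at 17 or below falls at least 180 − 17 = 163 short of the ceiling 180.
The ceiling total is 10 × 180 = 1800, and we need 188, so at most ⌊(1800 − 188)/163⌋ = 9 can be that low.
k = 9 is achieved by 9 values at 17 and 1 at 180, total 333; lower one of the 180's by 145 (still > 17) to reach 188.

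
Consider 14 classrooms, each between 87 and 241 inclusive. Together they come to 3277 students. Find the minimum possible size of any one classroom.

144

To make one classroom as small as possible, make the other 13 as large as possible.
The other 13 contribute at most 13 × 241 = 3133, leaving at least 3277 − 3133 = 144.
Since 144 ≥ 87, this is achievable: one at 144 and 13 at 241.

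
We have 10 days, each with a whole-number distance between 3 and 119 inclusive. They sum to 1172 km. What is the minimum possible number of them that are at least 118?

1

Suppose at most 10 − j of them reach 118; then j values are ≤ 117 and the rest ≤ 119.
The total is then ≤ 117·j + 119·(10 − j) = 1190 − 2j. For this to be ≥ 1172 we need j ≤ 9, so at least 10 − 9 = 1 must reach 118.
Exactly 1 works: 1 value at 119 and 9 at 117 total 1172.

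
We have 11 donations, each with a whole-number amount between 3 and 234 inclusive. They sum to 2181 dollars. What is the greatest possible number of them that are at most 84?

2

Each value at 84 or below falls at least 234 − 84 = 150 short of the ceiling 234.
The ceiling total is 11 × 234 = 2574, and we need 2181, so at most ⌊(2574 − 2181)/150⌋ = 2 can be that low.
k = 2 is achieved by 2 values at 84 and 9 at 234, total 2274; lower one of the 234's by 93 (still > 84) to reach 2181.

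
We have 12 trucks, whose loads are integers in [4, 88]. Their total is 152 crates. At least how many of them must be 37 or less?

9

If only k of them are at most 37, the other 12 − k are at least 38, so the total is at least (12 − k)·38 + k·4.
This is ≤ 152, so (12 − k)·38 + 4k ≤ 152, which gives k ≥ 9.
Exactly 9 works: 9 values at 4 and 3 at 38 total 150; raise one of the low values by 2 (still ≤ 37) to hit 152.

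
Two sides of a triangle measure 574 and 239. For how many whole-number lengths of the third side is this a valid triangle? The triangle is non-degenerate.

The triangle inequality gives |574 − 239| < c < 574 + 239, i.e. 335 < c < 813.
So c can be any integer from 336 to 812: 477 values.

477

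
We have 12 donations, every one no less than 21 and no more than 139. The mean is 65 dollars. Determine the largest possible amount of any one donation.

139

To make one donation as large as possible, make the other 11 as small as possible.
The total is 12 × 65 = 780.
The other 11 contribute at least 11 × 21 = 231, leaving at most 780 − 231 = 549.
But each donation is capped at 139, so the maximum is 139.
Achievable: one at 139 and the other 11 totalling 641, which fits since 11 × 21 ≤ 641 ≤ 11 × 139.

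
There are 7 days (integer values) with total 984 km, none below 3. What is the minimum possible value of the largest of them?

Some value must be at least ⌈984/7⌉ = 141, since 7 × 140 = 980 < 984.
Achievable: 4 of them at 141 and 3 at 140 total 984.

141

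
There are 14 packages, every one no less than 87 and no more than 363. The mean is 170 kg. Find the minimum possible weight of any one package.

87

Minimizing one value means maximizing the remaining 13.
The total is 14 × 170 = 2380.
The other 13 can take up 13 × 363 = 4719 ≥ 2380 − 87, so one package can sit at its floor of 87.
Achievable: one at 87 and the other 13 totalling 2293, which fits since 13 × 87 ≤ 2293 ≤ 13 × 363.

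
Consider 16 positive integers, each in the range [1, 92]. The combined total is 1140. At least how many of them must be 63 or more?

Each value short of 63 is at most 62, costing at least 92 − 62 = 30 against the maximum total of 1472.
We can afford to lose at most 1472 − 1140 = 332, so at most ⌊332/30⌋ = 11 fall short, and at least 5 are ≥ 63.
Exactly 5 works: 5 values at 92 and 11 at 62 total 1142; lower one of the high values by 2 (still ≥ 63) to hit 1140.

5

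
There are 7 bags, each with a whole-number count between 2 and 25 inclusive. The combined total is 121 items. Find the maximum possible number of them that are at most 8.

3

Each value at 8 or below falls at least 25 − 8 = 17 short of the ceiling 25.
The ceiling total is 7 × 25 = 175, and we need 121, so at most ⌊(175 − 121)/17⌋ = 3 can be that low.
k = 3 is achieved by 3 values at 8 and 4 at 25, total 124; lower one of the 25's by 3 (still > 8) to reach 121.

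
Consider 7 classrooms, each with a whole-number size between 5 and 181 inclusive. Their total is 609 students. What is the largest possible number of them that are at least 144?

4

Suppose k of them are at least 144. Those contribute at least 144 each and the other 7 − k at least 5 each.
So the total is at least 144k + 5(7 − k) = 35 + 139k. This must be ≤ 609, giving k ≤ 4.
k = 4 is achieved by 4 values at 144 and 3 at 5, total 591; add 18 to one value (staying below 144) to reach 609.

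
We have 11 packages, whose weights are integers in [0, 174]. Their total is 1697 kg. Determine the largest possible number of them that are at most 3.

Suppose k of them are at most 3. Those contribute at most 3 each and the rest at most 174 each.
So the total is at most 3k + 174(11 − k) = 1914 − 171k. This must still be ≥ 1697, so k ≤ 1.
k = 1 is achieved by 1 value at 3 and 10 at 174, total 1743; lower one of the 174's by 46 (still > 3) to reach 1697.

1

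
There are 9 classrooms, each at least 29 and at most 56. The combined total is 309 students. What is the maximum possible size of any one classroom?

56

To make one classroom as large as possible, make the other 8 as small as possible.
The other 8 contribute at least 8 × 29 = 232, leaving at most 309 − 232 = 77.
But each classroom is capped at 56, so the maximum is 56.
Achievable: one at 56 and the other 8 totalling 253, which fits since 8 × 29 ≤ 253 ≤ 8 × 56.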